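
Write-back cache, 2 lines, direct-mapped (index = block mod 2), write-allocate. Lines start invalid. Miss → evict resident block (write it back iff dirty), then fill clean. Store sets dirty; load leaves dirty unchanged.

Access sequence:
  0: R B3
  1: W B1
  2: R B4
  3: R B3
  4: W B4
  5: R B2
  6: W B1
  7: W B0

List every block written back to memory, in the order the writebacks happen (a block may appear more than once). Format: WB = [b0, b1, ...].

0: R B3 -> L1 miss  d=-]
1: W B1 -> L1 miss  d=D]
2: R B4 -> L0 miss  d=-]
3: R B3 -> L1 miss wb->B1  d=-]
4: W B4 -> L0 hit  d=D]
5: R B2 -> L0 miss wb->B4  d=-]
6: W B1 -> L1 miss  d=D]
7: W B0 -> L0 miss  d=D]

WB = [1, 4]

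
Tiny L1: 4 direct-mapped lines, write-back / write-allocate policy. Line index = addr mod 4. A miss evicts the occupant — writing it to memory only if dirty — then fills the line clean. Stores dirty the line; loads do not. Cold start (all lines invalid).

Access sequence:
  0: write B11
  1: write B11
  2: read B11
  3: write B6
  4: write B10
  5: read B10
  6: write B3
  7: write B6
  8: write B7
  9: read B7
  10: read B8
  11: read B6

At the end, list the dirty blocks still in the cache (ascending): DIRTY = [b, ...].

DIRTY = [6, 7]

0: W B11 → L3 miss [D]
1: W B11 → L3 hit [D]
2: R B11 → L3 hit [D]
3: W B6 → L2 miss [D]
4: W B10 → L2 miss wb→B6 [D]
5: R B10 → L2 hit [D]
6: W B3 → L3 miss wb→B11 [D]
7: W B6 → L2 miss wb→B10 [D]
8: W B7 → L3 miss wb→B3 [D]
9: R B7 → L3 hit [D]
10: R B8 → L0 miss [-]
11: R B6 → L2 hit [D]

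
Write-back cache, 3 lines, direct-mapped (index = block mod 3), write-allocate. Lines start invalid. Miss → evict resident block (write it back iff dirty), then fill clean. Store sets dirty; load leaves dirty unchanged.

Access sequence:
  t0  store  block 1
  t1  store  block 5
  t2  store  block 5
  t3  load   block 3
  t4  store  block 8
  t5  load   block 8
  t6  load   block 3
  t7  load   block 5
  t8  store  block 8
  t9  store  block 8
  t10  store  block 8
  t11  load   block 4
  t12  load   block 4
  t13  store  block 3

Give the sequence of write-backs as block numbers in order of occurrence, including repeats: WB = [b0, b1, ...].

0: W B1 -> L1 miss  d=D]
1: W B5 -> L2 miss  d=D]
2: W B5 -> L2 hit  d=D]
3: R B3 -> L0 miss  d=-]
4: W B8 -> L2 miss wb->B5  d=D]
5: R B8 -> L2 hit  d=D]
6: R B3 -> L0 hit  d=-]
7: R B5 -> L2 miss wb->B8  d=-]
8: W B8 -> L2 miss  d=D]
9: W B8 -> L2 hit  d=D]
10: W B8 -> L2 hit  d=D]
11: R B4 -> L1 miss wb->B1  d=-]
12: R B4 -> L1 hit  d=-]
13: W B3 -> L0 hit  d=D]

WB = [5, 8, 1]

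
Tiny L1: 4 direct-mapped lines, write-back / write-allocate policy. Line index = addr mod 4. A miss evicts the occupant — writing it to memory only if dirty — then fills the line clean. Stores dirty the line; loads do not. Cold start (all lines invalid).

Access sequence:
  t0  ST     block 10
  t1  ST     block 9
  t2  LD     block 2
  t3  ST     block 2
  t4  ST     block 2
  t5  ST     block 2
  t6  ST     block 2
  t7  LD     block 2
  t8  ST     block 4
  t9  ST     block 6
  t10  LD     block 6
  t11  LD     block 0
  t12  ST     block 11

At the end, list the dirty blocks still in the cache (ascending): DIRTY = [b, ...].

DIRTY = [6, 9, 11]

  0 | W B10 → L2 miss [D]
  1 | W B9 → L1 miss [D]
  2 | R B2 → L2 miss wb→B10 [-]
  3 | W B2 → L2 hit [D]
  4 | W B2 → L2 hit [D]
  5 | W B2 → L2 hit [D]
  6 | W B2 → L2 hit [D]
  7 | R B2 → L2 hit [D]
  8 | W B4 → L0 miss [D]
  9 | W B6 → L2 miss wb→B2 [D]
  10 | R B6 → L2 hit [D]
  11 | R B0 → L0 miss wb→B4 [-]
  12 | W B11 → L3 miss [D]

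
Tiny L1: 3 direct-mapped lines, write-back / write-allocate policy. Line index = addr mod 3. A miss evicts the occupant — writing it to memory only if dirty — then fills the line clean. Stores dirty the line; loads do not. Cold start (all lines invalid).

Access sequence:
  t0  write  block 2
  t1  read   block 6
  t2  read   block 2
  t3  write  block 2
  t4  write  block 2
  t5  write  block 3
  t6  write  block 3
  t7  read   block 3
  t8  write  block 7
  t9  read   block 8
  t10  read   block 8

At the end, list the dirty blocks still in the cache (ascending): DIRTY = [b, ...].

DIRTY = [3, 7]

0: W B2 → L2 miss [D]
1: R B6 → L0 miss [-]
2: R B2 → L2 hit [D]
3: W B2 → L2 hit [D]
4: W B2 → L2 hit [D]
5: W B3 → L0 miss [D]
6: W B3 → L0 hit [D]
7: R B3 → L0 hit [D]
8: W B7 → L1 miss [D]
9: R B8 → L2 miss wb→B2 [-]
10: R B8 → L2 hit [-]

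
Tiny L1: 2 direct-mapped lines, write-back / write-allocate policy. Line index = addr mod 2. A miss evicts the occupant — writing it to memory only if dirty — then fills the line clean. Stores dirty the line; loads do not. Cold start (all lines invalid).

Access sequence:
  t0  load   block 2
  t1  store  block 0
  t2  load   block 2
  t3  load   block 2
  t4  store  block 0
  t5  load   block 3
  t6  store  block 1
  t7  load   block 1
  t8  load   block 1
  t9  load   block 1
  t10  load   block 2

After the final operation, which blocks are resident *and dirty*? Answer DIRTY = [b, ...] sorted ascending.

  0 | R B2 → L0 miss [-]
  1 | W B0 → L0 miss [D]
  2 | R B2 → L0 miss wb→B0 [-]
  3 | R B2 → L0 hit [-]
  4 | W B0 → L0 miss [D]
  5 | R B3 → L1 miss [-]
  6 | W B1 → L1 miss [D]
  7 | R B1 → L1 hit [D]
  8 | R B1 → L1 hit [D]
  9 | R B1 → L1 hit [D]
  10 | R B2 → L0 miss wb→B0 [-]

DIRTY = [1]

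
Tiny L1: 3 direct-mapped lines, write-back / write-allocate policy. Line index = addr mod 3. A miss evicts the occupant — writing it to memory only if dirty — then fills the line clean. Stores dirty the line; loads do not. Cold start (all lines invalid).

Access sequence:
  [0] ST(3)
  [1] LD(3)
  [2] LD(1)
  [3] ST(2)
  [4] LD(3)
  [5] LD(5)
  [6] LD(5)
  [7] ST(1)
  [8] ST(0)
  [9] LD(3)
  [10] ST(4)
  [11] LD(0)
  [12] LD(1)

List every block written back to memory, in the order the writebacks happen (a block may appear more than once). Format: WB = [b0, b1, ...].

0: W B3 -> L0 miss  d=D]
1: R B3 -> L0 hit  d=D]
2: R B1 -> L1 miss  d=-]
3: W B2 -> L2 miss  d=D]
4: R B3 -> L0 hit  d=D]
5: R B5 -> L2 miss wb->B2  d=-]
6: R B5 -> L2 hit  d=-]
7: W B1 -> L1 hit  d=D]
8: W B0 -> L0 miss wb->B3  d=D]
9: R B3 -> L0 miss wb->B0  d=-]
10: W B4 -> L1 miss wb->B1  d=D]
11: R B0 -> L0 miss  d=-]
12: R B1 -> L1 miss wb->B4  d=-]

WB = [2, 3, 0, 1, 4]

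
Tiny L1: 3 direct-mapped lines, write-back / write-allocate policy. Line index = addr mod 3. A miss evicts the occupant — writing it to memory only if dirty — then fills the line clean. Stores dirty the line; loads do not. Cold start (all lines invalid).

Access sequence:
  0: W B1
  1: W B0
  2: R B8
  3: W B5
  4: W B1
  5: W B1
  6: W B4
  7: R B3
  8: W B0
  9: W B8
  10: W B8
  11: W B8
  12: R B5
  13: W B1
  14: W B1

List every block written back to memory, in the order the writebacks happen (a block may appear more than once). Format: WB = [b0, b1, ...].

WB = [1, 0, 5, 8, 4]

0: W B1 -> L1 miss  d=D]
1: W B0 -> L0 miss  d=D]
2: R B8 -> L2 miss  d=-]
3: W B5 -> L2 miss  d=D]
4: W B1 -> L1 hit  d=D]
5: W B1 -> L1 hit  d=D]
6: W B4 -> L1 miss wb->B1  d=D]
7: R B3 -> L0 miss wb->B0  d=-]
8: W B0 -> L0 miss  d=D]
9: W B8 -> L2 miss wb->B5  d=D]
10: W B8 -> L2 hit  d=D]
11: W B8 -> L2 hit  d=D]
12: R B5 -> L2 miss wb->B8  d=-]
13: W B1 -> L1 miss wb->B4  d=D]
14: W B1 -> L1 hit  d=D]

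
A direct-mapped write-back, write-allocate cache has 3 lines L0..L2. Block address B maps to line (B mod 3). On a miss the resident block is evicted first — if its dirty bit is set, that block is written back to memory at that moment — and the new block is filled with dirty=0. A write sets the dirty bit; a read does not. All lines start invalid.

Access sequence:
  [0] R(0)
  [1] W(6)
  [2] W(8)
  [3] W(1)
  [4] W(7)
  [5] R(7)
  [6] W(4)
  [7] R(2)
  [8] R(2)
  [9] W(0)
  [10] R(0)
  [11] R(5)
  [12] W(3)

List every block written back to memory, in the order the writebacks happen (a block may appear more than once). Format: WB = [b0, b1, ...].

  0 | R B0 → L0 miss [-]
  1 | W B6 → L0 miss [D]
  2 | W B8 → L2 miss [D]
  3 | W B1 → L1 miss [D]
  4 | W B7 → L1 miss wb→B1 [D]
  5 | R B7 → L1 hit [D]
  6 | W B4 → L1 miss wb→B7 [D]
  7 | R B2 → L2 miss wb→B8 [-]
  8 | R B2 → L2 hit [-]
  9 | W B0 → L0 miss wb→B6 [D]
  10 | R B0 → L0 hit [D]
  11 | R B5 → L2 miss [-]
  12 | W B3 → L0 miss wb→B0 [D]

WB = [1, 7, 8, 6, 0]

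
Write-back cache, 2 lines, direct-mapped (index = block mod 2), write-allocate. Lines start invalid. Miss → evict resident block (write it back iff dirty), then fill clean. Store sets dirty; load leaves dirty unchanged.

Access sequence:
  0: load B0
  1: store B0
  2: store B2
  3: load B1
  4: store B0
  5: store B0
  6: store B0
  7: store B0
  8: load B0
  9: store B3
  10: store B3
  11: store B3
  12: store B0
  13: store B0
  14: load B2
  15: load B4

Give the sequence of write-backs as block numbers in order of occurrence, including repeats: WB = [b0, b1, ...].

WB = [0, 2, 0]

  0 | R B0 → L0 miss [-]
  1 | W B0 → L0 hit [D]
  2 | W B2 → L0 miss wb→B0 [D]
  3 | R B1 → L1 miss [-]
  4 | W B0 → L0 miss wb→B2 [D]
  5 | W B0 → L0 hit [D]
  6 | W B0 → L0 hit [D]
  7 | W B0 → L0 hit [D]
  8 | R B0 → L0 hit [D]
  9 | W B3 → L1 miss [D]
  10 | W B3 → L1 hit [D]
  11 | W B3 → L1 hit [D]
  12 | W B0 → L0 hit [D]
  13 | W B0 → L0 hit [D]
  14 | R B2 → L0 miss wb→B0 [-]
  15 | R B4 → L0 miss [-]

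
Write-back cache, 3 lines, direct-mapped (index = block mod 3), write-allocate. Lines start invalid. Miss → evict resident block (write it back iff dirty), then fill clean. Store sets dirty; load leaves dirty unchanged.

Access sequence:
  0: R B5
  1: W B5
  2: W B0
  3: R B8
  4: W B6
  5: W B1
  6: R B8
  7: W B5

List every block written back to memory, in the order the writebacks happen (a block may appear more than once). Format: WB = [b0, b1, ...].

  0 | R B5 → L2 miss [-]
  1 | W B5 → L2 hit [D]
  2 | W B0 → L0 miss [D]
  3 | R B8 → L2 miss wb→B5 [-]
  4 | W B6 → L0 miss wb→B0 [D]
  5 | W B1 → L1 miss [D]
  6 | R B8 → L2 hit [-]
  7 | W B5 → L2 miss [D]

WB = [5, 0]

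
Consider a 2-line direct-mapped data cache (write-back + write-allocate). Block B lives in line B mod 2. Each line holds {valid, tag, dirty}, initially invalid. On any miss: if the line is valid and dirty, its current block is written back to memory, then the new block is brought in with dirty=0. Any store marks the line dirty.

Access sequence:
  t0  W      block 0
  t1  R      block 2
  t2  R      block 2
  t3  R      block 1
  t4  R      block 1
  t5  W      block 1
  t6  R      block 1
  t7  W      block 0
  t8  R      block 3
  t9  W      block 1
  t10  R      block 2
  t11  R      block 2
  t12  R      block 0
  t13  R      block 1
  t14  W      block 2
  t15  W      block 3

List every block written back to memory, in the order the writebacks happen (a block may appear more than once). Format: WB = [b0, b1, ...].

0: W B0 → L0 miss [D]
1: R B2 → L0 miss wb→B0 [-]
2: R B2 → L0 hit [-]
3: R B1 → L1 miss [-]
4: R B1 → L1 hit [-]
5: W B1 → L1 hit [D]
6: R B1 → L1 hit [D]
7: W B0 → L0 miss [D]
8: R B3 → L1 miss wb→B1 [-]
9: W B1 → L1 miss [D]
10: R B2 → L0 miss wb→B0 [-]
11: R B2 → L0 hit [-]
12: R B0 → L0 miss [-]
13: R B1 → L1 hit [D]
14: W B2 → L0 miss [D]
15: W B3 → L1 miss wb→B1 [D]

WB = [0, 1, 0, 1]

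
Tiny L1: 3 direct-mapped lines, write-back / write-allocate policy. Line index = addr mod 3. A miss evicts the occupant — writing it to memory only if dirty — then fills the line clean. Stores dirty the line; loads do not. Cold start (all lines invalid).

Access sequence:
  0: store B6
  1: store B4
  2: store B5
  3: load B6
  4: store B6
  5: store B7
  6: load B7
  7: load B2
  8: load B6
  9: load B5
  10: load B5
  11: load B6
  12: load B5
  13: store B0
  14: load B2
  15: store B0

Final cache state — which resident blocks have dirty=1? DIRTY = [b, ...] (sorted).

0: W B6 → L0 miss [D]
1: W B4 → L1 miss [D]
2: W B5 → L2 miss [D]
3: R B6 → L0 hit [D]
4: W B6 → L0 hit [D]
5: W B7 → L1 miss wb→B4 [D]
6: R B7 → L1 hit [D]
7: R B2 → L2 miss wb→B5 [-]
8: R B6 → L0 hit [D]
9: R B5 → L2 miss [-]
10: R B5 → L2 hit [-]
11: R B6 → L0 hit [D]
12: R B5 → L2 hit [-]
13: W B0 → L0 miss wb→B6 [D]
14: R B2 → L2 miss [-]
15: W B0 → L0 hit [D]

DIRTY = [0, 7]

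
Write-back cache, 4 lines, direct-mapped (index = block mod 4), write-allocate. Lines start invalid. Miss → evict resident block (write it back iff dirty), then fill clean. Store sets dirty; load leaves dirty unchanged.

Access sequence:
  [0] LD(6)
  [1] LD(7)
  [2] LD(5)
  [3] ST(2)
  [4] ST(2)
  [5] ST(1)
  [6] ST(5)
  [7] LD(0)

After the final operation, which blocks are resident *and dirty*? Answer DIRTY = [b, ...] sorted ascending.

0: R B6 -> L2 miss  d=-]
1: R B7 -> L3 miss  d=-]
2: R B5 -> L1 miss  d=-]
3: W B2 -> L2 miss  d=D]
4: W B2 -> L2 hit  d=D]
5: W B1 -> L1 miss  d=D]
6: W B5 -> L1 miss wb->B1  d=D]
7: R B0 -> L0 miss  d=-]

DIRTY = [2, 5]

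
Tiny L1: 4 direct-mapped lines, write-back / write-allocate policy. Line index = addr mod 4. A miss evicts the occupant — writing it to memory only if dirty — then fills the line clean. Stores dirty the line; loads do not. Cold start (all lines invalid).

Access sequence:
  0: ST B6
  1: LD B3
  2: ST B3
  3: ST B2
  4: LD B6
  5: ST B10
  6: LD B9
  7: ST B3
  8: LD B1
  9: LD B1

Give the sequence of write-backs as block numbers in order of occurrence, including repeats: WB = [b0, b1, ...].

0: W B6 -> L2 miss  d=D]
1: R B3 -> L3 miss  d=-]
2: W B3 -> L3 hit  d=D]
3: W B2 -> L2 miss wb->B6  d=D]
4: R B6 -> L2 miss wb->B2  d=-]
5: W B10 -> L2 miss  d=D]
6: R B9 -> L1 miss  d=-]
7: W B3 -> L3 hit  d=D]
8: R B1 -> L1 miss  d=-]
9: R B1 -> L1 hit  d=-]

WB = [6, 2]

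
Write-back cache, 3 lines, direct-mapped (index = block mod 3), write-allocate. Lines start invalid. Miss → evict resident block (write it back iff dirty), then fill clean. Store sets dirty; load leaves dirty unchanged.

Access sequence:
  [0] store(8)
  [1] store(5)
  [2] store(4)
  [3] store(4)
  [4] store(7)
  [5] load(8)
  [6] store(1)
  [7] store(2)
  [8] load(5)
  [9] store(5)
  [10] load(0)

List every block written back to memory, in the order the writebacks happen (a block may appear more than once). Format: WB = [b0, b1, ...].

WB = [8, 4, 5, 7, 2]

  0 | W B8 → L2 miss [D]
  1 | W B5 → L2 miss wb→B8 [D]
  2 | W B4 → L1 miss [D]
  3 | W B4 → L1 hit [D]
  4 | W B7 → L1 miss wb→B4 [D]
  5 | R B8 → L2 miss wb→B5 [-]
  6 | W B1 → L1 miss wb→B7 [D]
  7 | W B2 → L2 miss [D]
  8 | R B5 → L2 miss wb→B2 [-]
  9 | W B5 → L2 hit [D]
  10 | R B0 → L0 miss [-]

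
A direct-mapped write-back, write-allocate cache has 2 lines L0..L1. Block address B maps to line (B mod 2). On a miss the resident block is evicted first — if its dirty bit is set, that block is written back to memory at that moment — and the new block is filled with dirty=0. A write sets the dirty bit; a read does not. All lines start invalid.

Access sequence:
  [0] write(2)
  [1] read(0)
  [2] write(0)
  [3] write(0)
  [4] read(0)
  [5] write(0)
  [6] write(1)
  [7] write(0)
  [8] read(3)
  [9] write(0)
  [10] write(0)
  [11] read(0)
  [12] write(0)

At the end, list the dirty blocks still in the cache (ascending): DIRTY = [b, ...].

0: W B2 → L0 miss [D]
1: R B0 → L0 miss wb→B2 [-]
2: W B0 → L0 hit [D]
3: W B0 → L0 hit [D]
4: R B0 → L0 hit [D]
5: W B0 → L0 hit [D]
6: W B1 → L1 miss [D]
7: W B0 → L0 hit [D]
8: R B3 → L1 miss wb→B1 [-]
9: W B0 → L0 hit [D]
10: W B0 → L0 hit [D]
11: R B0 → L0 hit [D]
12: W B0 → L0 hit [D]

DIRTY = [0]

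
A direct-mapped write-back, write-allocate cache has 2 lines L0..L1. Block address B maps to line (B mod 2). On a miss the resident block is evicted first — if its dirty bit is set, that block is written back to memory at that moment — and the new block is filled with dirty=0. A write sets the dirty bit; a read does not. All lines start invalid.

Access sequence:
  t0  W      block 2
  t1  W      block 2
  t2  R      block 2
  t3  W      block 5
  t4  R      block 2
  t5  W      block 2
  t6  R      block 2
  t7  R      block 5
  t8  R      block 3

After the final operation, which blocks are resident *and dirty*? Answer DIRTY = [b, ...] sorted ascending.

0: W B2 → L0 miss [D]
1: W B2 → L0 hit [D]
2: R B2 → L0 hit [D]
3: W B5 → L1 miss [D]
4: R B2 → L0 hit [D]
5: W B2 → L0 hit [D]
6: R B2 → L0 hit [D]
7: R B5 → L1 hit [D]
8: R B3 → L1 miss wb→B5 [-]

DIRTY = [2]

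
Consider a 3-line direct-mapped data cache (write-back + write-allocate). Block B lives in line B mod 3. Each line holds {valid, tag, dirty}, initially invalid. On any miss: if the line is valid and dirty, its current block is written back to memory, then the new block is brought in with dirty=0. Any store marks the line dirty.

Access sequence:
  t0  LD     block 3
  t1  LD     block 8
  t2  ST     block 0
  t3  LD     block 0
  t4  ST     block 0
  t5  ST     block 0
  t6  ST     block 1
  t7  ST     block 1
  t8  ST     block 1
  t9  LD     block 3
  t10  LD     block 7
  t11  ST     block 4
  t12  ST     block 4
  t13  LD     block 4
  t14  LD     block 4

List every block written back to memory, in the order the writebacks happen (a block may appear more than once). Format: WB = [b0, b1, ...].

0: R B3 → L0 miss [-]
1: R B8 → L2 miss [-]
2: W B0 → L0 miss [D]
3: R B0 → L0 hit [D]
4: W B0 → L0 hit [D]
5: W B0 → L0 hit [D]
6: W B1 → L1 miss [D]
7: W B1 → L1 hit [D]
8: W B1 → L1 hit [D]
9: R B3 → L0 miss wb→B0 [-]
10: R B7 → L1 miss wb→B1 [-]
11: W B4 → L1 miss [D]
12: W B4 → L1 hit [D]
13: R B4 → L1 hit [D]
14: R B4 → L1 hit [D]

WB = [0, 1]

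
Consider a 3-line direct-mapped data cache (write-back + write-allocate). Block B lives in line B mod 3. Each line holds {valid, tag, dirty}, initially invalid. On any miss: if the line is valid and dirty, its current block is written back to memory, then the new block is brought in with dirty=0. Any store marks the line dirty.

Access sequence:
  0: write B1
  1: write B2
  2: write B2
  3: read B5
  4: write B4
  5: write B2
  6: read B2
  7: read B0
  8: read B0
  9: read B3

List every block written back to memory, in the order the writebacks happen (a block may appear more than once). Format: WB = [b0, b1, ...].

WB = [2, 1]

0: W B1 -> L1 miss  d=D]
1: W B2 -> L2 miss  d=D]
2: W B2 -> L2 hit  d=D]
3: R B5 -> L2 miss wb->B2  d=-]
4: W B4 -> L1 miss wb->B1  d=D]
5: W B2 -> L2 miss  d=D]
6: R B2 -> L2 hit  d=D]
7: R B0 -> L0 miss  d=-]
8: R B0 -> L0 hit  d=-]
9: R B3 -> L0 miss  d=-]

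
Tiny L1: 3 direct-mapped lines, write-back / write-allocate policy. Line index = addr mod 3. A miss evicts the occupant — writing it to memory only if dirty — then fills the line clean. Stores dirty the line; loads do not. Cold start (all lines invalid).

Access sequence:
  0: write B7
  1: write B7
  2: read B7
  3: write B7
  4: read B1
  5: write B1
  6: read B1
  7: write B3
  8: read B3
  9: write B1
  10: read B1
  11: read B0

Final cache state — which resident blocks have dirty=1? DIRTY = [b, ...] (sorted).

0: W B7 → L1 miss [D]
1: W B7 → L1 hit [D]
2: R B7 → L1 hit [D]
3: W B7 → L1 hit [D]
4: R B1 → L1 miss wb→B7 [-]
5: W B1 → L1 hit [D]
6: R B1 → L1 hit [D]
7: W B3 → L0 miss [D]
8: R B3 → L0 hit [D]
9: W B1 → L1 hit [D]
10: R B1 → L1 hit [D]
11: R B0 → L0 miss wb→B3 [-]

DIRTY = [1]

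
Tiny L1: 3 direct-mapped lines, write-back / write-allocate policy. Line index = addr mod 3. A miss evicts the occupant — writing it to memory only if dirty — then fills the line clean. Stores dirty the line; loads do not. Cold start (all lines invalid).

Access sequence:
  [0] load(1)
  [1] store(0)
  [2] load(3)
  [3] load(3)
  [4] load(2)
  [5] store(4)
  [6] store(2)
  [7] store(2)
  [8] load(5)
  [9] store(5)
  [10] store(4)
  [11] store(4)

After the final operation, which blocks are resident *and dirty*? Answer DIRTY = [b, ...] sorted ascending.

DIRTY = [4, 5]

  0 | R B1 → L1 miss [-]
  1 | W B0 → L0 miss [D]
  2 | R B3 → L0 miss wb→B0 [-]
  3 | R B3 → L0 hit [-]
  4 | R B2 → L2 miss [-]
  5 | W B4 → L1 miss [D]
  6 | W B2 → L2 hit [D]
  7 | W B2 → L2 hit [D]
  8 | R B5 → L2 miss wb→B2 [-]
  9 | W B5 → L2 hit [D]
  10 | W B4 → L1 hit [D]
  11 | W B4 → L1 hit [D]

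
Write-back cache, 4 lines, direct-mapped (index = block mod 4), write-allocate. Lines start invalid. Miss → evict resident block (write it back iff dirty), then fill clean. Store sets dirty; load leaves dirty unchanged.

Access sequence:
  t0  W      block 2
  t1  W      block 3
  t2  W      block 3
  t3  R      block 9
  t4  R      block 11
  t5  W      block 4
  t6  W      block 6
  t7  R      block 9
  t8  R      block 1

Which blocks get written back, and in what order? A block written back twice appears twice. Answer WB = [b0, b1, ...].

0: W B2 → L2 miss [D]
1: W B3 → L3 miss [D]
2: W B3 → L3 hit [D]
3: R B9 → L1 miss [-]
4: R B11 → L3 miss wb→B3 [-]
5: W B4 → L0 miss [D]
6: W B6 → L2 miss wb→B2 [D]
7: R B9 → L1 hit [-]
8: R B1 → L1 miss [-]

WB = [3, 2]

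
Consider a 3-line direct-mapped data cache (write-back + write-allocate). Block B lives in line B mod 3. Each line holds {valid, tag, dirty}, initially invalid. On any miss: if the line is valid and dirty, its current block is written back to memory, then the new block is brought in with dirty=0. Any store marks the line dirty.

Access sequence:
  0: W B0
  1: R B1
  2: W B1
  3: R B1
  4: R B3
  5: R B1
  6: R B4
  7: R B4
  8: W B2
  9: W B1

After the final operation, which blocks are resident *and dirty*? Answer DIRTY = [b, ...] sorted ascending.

0: W B0 → L0 miss [D]
1: R B1 → L1 miss [-]
2: W B1 → L1 hit [D]
3: R B1 → L1 hit [D]
4: R B3 → L0 miss wb→B0 [-]
5: R B1 → L1 hit [D]
6: R B4 → L1 miss wb→B1 [-]
7: R B4 → L1 hit [-]
8: W B2 → L2 miss [D]
9: W B1 → L1 miss [D]

DIRTY = [1, 2]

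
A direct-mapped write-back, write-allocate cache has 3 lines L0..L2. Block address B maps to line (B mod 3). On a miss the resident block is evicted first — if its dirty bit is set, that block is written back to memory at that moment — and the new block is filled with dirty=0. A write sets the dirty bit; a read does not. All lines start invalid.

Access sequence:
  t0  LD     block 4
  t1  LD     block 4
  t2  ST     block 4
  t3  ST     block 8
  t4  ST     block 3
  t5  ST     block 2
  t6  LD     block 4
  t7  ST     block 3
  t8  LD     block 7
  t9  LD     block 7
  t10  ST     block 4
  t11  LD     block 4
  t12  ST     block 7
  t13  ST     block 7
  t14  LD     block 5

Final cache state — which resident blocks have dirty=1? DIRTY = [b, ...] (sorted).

DIRTY = [3, 7]

  0 | R B4 → L1 miss [-]
  1 | R B4 → L1 hit [-]
  2 | W B4 → L1 hit [D]
  3 | W B8 → L2 miss [D]
  4 | W B3 → L0 miss [D]
  5 | W B2 → L2 miss wb→B8 [D]
  6 | R B4 → L1 hit [D]
  7 | W B3 → L0 hit [D]
  8 | R B7 → L1 miss wb→B4 [-]
  9 | R B7 → L1 hit [-]
  10 | W B4 → L1 miss [D]
  11 | R B4 → L1 hit [D]
  12 | W B7 → L1 miss wb→B4 [D]
  13 | W B7 → L1 hit [D]
  14 | R B5 → L2 miss wb→B2 [-]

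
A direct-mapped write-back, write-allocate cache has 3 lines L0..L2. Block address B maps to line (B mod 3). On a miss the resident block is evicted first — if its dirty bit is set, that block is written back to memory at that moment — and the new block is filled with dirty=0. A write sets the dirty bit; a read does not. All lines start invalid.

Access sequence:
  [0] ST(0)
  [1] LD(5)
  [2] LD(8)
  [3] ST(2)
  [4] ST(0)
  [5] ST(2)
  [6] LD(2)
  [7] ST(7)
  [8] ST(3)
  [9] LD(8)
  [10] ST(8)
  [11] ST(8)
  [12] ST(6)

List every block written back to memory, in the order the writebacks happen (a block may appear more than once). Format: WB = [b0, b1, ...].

0: W B0 → L0 miss [D]
1: R B5 → L2 miss [-]
2: R B8 → L2 miss [-]
3: W B2 → L2 miss [D]
4: W B0 → L0 hit [D]
5: W B2 → L2 hit [D]
6: R B2 → L2 hit [D]
7: W B7 → L1 miss [D]
8: W B3 → L0 miss wb→B0 [D]
9: R B8 → L2 miss wb→B2 [-]
10: W B8 → L2 hit [D]
11: W B8 → L2 hit [D]
12: W B6 → L0 miss wb→B3 [D]

WB = [0, 2, 3]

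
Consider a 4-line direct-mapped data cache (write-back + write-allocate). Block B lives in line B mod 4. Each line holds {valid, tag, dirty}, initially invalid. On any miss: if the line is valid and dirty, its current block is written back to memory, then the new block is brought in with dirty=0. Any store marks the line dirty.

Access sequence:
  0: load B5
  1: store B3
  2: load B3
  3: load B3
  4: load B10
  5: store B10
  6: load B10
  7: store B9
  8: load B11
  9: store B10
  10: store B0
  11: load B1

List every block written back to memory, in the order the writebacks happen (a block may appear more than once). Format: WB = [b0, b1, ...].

0: R B5 -> L1 miss  d=-]
1: W B3 -> L3 miss  d=D]
2: R B3 -> L3 hit  d=D]
3: R B3 -> L3 hit  d=D]
4: R B10 -> L2 miss  d=-]
5: W B10 -> L2 hit  d=D]
6: R B10 -> L2 hit  d=D]
7: W B9 -> L1 miss  d=D]
8: R B11 -> L3 miss wb->B3  d=-]
9: W B10 -> L2 hit  d=D]
10: W B0 -> L0 miss  d=D]
11: R B1 -> L1 miss wb->B9  d=-]

WB = [3, 9]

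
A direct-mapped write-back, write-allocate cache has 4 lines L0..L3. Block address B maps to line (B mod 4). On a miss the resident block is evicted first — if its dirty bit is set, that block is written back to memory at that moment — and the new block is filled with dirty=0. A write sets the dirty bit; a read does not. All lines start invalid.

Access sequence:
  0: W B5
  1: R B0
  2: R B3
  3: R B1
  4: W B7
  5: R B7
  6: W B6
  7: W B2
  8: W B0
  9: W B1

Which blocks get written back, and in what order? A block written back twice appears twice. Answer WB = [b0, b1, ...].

0: W B5 -> L1 miss  d=D]
1: R B0 -> L0 miss  d=-]
2: R B3 -> L3 miss  d=-]
3: R B1 -> L1 miss wb->B5  d=-]
4: W B7 -> L3 miss  d=D]
5: R B7 -> L3 hit  d=D]
6: W B6 -> L2 miss  d=D]
7: W B2 -> L2 miss wb->B6  d=D]
8: W B0 -> L0 hit  d=D]
9: W B1 -> L1 hit  d=D]

WB = [5, 6]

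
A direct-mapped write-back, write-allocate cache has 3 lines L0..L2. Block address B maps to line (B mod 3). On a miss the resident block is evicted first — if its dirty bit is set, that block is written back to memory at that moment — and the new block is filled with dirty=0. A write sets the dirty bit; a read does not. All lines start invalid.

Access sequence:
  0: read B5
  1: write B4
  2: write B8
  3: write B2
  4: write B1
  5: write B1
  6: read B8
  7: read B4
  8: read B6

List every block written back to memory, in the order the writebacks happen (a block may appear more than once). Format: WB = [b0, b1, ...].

0: R B5 → L2 miss [-]
1: W B4 → L1 miss [D]
2: W B8 → L2 miss [D]
3: W B2 → L2 miss wb→B8 [D]
4: W B1 → L1 miss wb→B4 [D]
5: W B1 → L1 hit [D]
6: R B8 → L2 miss wb→B2 [-]
7: R B4 → L1 miss wb→B1 [-]
8: R B6 → L0 miss [-]

WB = [8, 4, 2, 1]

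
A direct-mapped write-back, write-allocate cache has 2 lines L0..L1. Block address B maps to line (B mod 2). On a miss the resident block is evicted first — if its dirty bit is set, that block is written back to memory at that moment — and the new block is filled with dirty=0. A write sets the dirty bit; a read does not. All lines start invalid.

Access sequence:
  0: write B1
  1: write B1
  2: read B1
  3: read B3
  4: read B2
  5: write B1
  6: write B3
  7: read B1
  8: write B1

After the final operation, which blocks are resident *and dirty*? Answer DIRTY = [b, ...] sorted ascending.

DIRTY = [1]

0: W B1 -> L1 miss  d=D]
1: W B1 -> L1 hit  d=D]
2: R B1 -> L1 hit  d=D]
3: R B3 -> L1 miss wb->B1  d=-]
4: R B2 -> L0 miss  d=-]
5: W B1 -> L1 miss  d=D]
6: W B3 -> L1 miss wb->B1  d=D]
7: R B1 -> L1 miss wb->B3  d=-]
8: W B1 -> L1 hit  d=D]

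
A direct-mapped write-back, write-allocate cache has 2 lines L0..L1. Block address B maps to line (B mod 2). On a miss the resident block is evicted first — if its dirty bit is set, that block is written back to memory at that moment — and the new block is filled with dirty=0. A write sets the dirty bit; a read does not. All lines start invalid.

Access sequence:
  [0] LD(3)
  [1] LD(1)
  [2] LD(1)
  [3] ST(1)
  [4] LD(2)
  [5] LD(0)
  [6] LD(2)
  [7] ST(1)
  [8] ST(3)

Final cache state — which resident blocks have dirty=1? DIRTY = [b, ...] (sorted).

0: R B3 → L1 miss [-]
1: R B1 → L1 miss [-]
2: R B1 → L1 hit [-]
3: W B1 → L1 hit [D]
4: R B2 → L0 miss [-]
5: R B0 → L0 miss [-]
6: R B2 → L0 miss [-]
7: W B1 → L1 hit [D]
8: W B3 → L1 miss wb→B1 [D]

DIRTY = [3]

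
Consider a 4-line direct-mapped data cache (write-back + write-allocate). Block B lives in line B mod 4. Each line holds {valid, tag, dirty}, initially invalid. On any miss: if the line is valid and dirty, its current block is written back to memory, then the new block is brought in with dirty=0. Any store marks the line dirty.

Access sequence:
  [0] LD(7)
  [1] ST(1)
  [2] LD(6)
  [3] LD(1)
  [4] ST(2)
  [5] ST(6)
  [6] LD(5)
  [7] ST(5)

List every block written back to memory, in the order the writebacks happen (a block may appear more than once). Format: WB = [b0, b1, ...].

WB = [2, 1]

0: R B7 -> L3 miss  d=-]
1: W B1 -> L1 miss  d=D]
2: R B6 -> L2 miss  d=-]
3: R B1 -> L1 hit  d=D]
4: W B2 -> L2 miss  d=D]
5: W B6 -> L2 miss wb->B2  d=D]
6: R B5 -> L1 miss wb->B1  d=-]
7: W B5 -> L1 hit  d=D]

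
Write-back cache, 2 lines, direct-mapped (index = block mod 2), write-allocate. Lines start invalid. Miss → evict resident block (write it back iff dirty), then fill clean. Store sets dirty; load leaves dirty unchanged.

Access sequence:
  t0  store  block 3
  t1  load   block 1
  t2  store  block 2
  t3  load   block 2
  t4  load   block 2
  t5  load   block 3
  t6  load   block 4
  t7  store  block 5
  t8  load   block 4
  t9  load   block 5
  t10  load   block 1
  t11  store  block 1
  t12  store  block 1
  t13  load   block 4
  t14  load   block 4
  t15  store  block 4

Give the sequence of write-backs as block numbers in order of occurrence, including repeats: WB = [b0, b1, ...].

0: W B3 → L1 miss [D]
1: R B1 → L1 miss wb→B3 [-]
2: W B2 → L0 miss [D]
3: R B2 → L0 hit [D]
4: R B2 → L0 hit [D]
5: R B3 → L1 miss [-]
6: R B4 → L0 miss wb→B2 [-]
7: W B5 → L1 miss [D]
8: R B4 → L0 hit [-]
9: R B5 → L1 hit [D]
10: R B1 → L1 miss wb→B5 [-]
11: W B1 → L1 hit [D]
12: W B1 → L1 hit [D]
13: R B4 → L0 hit [-]
14: R B4 → L0 hit [-]
15: W B4 → L0 hit [D]

WB = [3, 2, 5]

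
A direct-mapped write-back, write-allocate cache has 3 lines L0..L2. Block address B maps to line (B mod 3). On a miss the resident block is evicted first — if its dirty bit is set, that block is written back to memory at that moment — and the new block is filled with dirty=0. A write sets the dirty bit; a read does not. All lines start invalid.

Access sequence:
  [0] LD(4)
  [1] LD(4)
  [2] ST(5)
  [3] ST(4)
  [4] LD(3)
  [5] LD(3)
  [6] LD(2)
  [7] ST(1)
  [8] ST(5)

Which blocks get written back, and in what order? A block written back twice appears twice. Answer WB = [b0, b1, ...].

WB = [5, 4]

  0 | R B4 → L1 miss [-]
  1 | R B4 → L1 hit [-]
  2 | W B5 → L2 miss [D]
  3 | W B4 → L1 hit [D]
  4 | R B3 → L0 miss [-]
  5 | R B3 → L0 hit [-]
  6 | R B2 → L2 miss wb→B5 [-]
  7 | W B1 → L1 miss wb→B4 [D]
  8 | W B5 → L2 miss [D]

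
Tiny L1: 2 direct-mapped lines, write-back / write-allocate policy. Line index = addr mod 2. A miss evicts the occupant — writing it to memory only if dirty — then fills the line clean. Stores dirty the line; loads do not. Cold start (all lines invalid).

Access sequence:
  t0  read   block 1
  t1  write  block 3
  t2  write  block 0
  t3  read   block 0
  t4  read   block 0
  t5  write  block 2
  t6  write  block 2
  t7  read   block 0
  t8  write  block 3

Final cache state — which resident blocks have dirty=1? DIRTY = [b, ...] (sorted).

DIRTY = [3]

0: R B1 → L1 miss [-]
1: W B3 → L1 miss [D]
2: W B0 → L0 miss [D]
3: R B0 → L0 hit [D]
4: R B0 → L0 hit [D]
5: W B2 → L0 miss wb→B0 [D]
6: W B2 → L0 hit [D]
7: R B0 → L0 miss wb→B2 [-]
8: W B3 → L1 hit [D]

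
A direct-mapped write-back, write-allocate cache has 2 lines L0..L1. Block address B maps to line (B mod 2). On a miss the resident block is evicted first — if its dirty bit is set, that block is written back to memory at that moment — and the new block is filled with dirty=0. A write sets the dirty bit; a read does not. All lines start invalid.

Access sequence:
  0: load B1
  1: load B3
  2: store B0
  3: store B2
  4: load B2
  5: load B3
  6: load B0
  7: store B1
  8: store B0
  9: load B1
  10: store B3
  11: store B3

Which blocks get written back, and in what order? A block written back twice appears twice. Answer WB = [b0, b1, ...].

0: R B1 → L1 miss [-]
1: R B3 → L1 miss [-]
2: W B0 → L0 miss [D]
3: W B2 → L0 miss wb→B0 [D]
4: R B2 → L0 hit [D]
5: R B3 → L1 hit [-]
6: R B0 → L0 miss wb→B2 [-]
7: W B1 → L1 miss [D]
8: W B0 → L0 hit [D]
9: R B1 → L1 hit [D]
10: W B3 → L1 miss wb→B1 [D]
11: W B3 → L1 hit [D]

WB = [0, 2, 1]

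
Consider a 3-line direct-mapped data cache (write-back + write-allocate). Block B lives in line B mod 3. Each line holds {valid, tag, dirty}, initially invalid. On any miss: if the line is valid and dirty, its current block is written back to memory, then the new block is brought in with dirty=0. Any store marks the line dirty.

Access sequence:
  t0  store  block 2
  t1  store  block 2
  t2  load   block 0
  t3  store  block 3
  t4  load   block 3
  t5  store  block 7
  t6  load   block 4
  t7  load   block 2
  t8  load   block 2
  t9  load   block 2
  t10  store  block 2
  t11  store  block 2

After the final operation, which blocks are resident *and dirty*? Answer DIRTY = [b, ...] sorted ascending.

0: W B2 → L2 miss [D]
1: W B2 → L2 hit [D]
2: R B0 → L0 miss [-]
3: W B3 → L0 miss [D]
4: R B3 → L0 hit [D]
5: W B7 → L1 miss [D]
6: R B4 → L1 miss wb→B7 [-]
7: R B2 → L2 hit [D]
8: R B2 → L2 hit [D]
9: R B2 → L2 hit [D]
10: W B2 → L2 hit [D]
11: W B2 → L2 hit [D]

DIRTY = [2, 3]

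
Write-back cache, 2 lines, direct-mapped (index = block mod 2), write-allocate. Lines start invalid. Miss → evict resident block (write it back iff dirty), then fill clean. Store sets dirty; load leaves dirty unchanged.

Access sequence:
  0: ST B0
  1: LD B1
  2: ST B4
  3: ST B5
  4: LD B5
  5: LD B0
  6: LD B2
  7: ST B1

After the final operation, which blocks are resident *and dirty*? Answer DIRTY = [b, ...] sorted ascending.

DIRTY = [1]

0: W B0 -> L0 miss  d=D]
1: R B1 -> L1 miss  d=-]
2: W B4 -> L0 miss wb->B0  d=D]
3: W B5 -> L1 miss  d=D]
4: R B5 -> L1 hit  d=D]
5: R B0 -> L0 miss wb->B4  d=-]
6: R B2 -> L0 miss  d=-]
7: W B1 -> L1 miss wb->B5  d=D]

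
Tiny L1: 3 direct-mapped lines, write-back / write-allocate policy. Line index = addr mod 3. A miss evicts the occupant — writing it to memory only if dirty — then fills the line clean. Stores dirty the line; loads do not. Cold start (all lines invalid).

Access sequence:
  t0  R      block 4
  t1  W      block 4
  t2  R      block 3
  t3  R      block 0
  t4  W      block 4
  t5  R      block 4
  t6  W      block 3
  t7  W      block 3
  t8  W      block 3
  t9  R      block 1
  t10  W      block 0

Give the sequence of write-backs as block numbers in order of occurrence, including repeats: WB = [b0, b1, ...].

WB = [4, 3]

  0 | R B4 → L1 miss [-]
  1 | W B4 → L1 hit [D]
  2 | R B3 → L0 miss [-]
  3 | R B0 → L0 miss [-]
  4 | W B4 → L1 hit [D]
  5 | R B4 → L1 hit [D]
  6 | W B3 → L0 miss [D]
  7 | W B3 → L0 hit [D]
  8 | W B3 → L0 hit [D]
  9 | R B1 → L1 miss wb→B4 [-]
  10 | W B0 → L0 miss wb→B3 [D]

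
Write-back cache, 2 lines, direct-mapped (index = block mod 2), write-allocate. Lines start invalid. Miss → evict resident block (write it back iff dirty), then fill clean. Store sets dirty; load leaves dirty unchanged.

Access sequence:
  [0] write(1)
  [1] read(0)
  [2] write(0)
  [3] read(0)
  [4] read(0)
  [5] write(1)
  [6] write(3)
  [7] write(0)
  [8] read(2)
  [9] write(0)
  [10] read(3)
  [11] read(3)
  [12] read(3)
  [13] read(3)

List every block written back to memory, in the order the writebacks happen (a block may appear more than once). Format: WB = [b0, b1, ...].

  0 | W B1 → L1 miss [D]
  1 | R B0 → L0 miss [-]
  2 | W B0 → L0 hit [D]
  3 | R B0 → L0 hit [D]
  4 | R B0 → L0 hit [D]
  5 | W B1 → L1 hit [D]
  6 | W B3 → L1 miss wb→B1 [D]
  7 | W B0 → L0 hit [D]
  8 | R B2 → L0 miss wb→B0 [-]
  9 | W B0 → L0 miss [D]
  10 | R B3 → L1 hit [D]
  11 | R B3 → L1 hit [D]
  12 | R B3 → L1 hit [D]
  13 | R B3 → L1 hit [D]

WB = [1, 0]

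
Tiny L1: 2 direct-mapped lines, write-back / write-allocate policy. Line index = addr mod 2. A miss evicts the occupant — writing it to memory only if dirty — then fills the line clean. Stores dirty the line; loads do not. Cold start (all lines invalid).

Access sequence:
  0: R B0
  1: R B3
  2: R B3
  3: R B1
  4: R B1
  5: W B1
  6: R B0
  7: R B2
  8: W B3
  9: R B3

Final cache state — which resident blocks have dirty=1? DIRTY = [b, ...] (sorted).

DIRTY = [3]

0: R B0 -> L0 miss  d=-]
1: R B3 -> L1 miss  d=-]
2: R B3 -> L1 hit  d=-]
3: R B1 -> L1 miss  d=-]
4: R B1 -> L1 hit  d=-]
5: W B1 -> L1 hit  d=D]
6: R B0 -> L0 hit  d=-]
7: R B2 -> L0 miss  d=-]
8: W B3 -> L1 miss wb->B1  d=D]
9: R B3 -> L1 hit  d=D]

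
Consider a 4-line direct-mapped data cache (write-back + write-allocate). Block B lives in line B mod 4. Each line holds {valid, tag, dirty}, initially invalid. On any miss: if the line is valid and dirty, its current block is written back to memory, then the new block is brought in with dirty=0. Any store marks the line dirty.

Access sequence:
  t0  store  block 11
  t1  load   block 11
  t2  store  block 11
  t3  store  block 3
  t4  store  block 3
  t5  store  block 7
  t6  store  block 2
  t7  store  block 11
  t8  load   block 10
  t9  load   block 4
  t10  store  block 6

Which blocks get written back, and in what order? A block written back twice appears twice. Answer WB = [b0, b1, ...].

  0 | W B11 → L3 miss [D]
  1 | R B11 → L3 hit [D]
  2 | W B11 → L3 hit [D]
  3 | W B3 → L3 miss wb→B11 [D]
  4 | W B3 → L3 hit [D]
  5 | W B7 → L3 miss wb→B3 [D]
  6 | W B2 → L2 miss [D]
  7 | W B11 → L3 miss wb→B7 [D]
  8 | R B10 → L2 miss wb→B2 [-]
  9 | R B4 → L0 miss [-]
  10 | W B6 → L2 miss [D]

WB = [11, 3, 7, 2]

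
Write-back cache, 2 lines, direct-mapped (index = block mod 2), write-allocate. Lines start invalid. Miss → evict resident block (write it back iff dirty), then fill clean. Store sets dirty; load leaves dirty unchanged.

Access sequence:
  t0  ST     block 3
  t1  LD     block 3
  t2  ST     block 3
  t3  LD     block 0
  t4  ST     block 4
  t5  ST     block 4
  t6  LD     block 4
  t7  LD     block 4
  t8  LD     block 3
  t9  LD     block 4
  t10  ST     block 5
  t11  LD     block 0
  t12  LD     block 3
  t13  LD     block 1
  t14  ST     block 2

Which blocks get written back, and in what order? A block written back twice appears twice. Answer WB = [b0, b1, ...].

  0 | W B3 → L1 miss [D]
  1 | R B3 → L1 hit [D]
  2 | W B3 → L1 hit [D]
  3 | R B0 → L0 miss [-]
  4 | W B4 → L0 miss [D]
  5 | W B4 → L0 hit [D]
  6 | R B4 → L0 hit [D]
  7 | R B4 → L0 hit [D]
  8 | R B3 → L1 hit [D]
  9 | R B4 → L0 hit [D]
  10 | W B5 → L1 miss wb→B3 [D]
  11 | R B0 → L0 miss wb→B4 [-]
  12 | R B3 → L1 miss wb→B5 [-]
  13 | R B1 → L1 miss [-]
  14 | W B2 → L0 miss [D]

WB = [3, 4, 5]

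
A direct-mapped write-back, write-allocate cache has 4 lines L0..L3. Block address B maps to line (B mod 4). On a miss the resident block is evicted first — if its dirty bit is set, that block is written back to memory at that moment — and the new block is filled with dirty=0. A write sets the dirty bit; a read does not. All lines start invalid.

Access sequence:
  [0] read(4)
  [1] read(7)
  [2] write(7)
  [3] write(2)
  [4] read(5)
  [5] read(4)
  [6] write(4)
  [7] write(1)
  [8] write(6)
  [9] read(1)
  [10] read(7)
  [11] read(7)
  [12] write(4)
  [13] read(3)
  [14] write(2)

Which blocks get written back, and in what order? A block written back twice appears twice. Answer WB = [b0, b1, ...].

WB = [2, 7, 6]

  0 | R B4 → L0 miss [-]
  1 | R B7 → L3 miss [-]
  2 | W B7 → L3 hit [D]
  3 | W B2 → L2 miss [D]
  4 | R B5 → L1 miss [-]
  5 | R B4 → L0 hit [-]
  6 | W B4 → L0 hit [D]
  7 | W B1 → L1 miss [D]
  8 | W B6 → L2 miss wb→B2 [D]
  9 | R B1 → L1 hit [D]
  10 | R B7 → L3 hit [D]
  11 | R B7 → L3 hit [D]
  12 | W B4 → L0 hit [D]
  13 | R B3 → L3 miss wb→B7 [-]
  14 | W B2 → L2 miss wb→B6 [D]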